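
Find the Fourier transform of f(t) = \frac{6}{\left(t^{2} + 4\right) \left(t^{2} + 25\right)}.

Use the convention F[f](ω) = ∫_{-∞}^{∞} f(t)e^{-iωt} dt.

F(ω) = \frac{\pi \left(5 e^{3 \left|{\omega}\right|} - 2\right) e^{- 5 \left|{\omega}\right|}}{35}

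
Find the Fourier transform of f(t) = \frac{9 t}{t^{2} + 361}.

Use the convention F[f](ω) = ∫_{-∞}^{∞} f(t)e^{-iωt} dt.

F(ω) = - 9 i \pi e^{- 19 \left|{\omega}\right|} \operatorname{sign}{\left(\omega \right)}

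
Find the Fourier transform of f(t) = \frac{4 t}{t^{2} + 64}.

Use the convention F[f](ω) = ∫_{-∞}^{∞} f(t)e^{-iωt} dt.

F(ω) = - 4 i \pi e^{- 8 \left|{\omega}\right|} \operatorname{sign}{\left(\omega \right)}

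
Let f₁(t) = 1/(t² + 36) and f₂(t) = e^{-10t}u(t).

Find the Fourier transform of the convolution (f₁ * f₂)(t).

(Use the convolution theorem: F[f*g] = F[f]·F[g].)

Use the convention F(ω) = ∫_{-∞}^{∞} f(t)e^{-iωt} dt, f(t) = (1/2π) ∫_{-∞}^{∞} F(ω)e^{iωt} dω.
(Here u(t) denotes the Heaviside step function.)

F[f₁*f₂](ω) = \frac{\pi e^{- 6 \left|{\omega}\right|}}{6 \left(i \omega + 10\right)}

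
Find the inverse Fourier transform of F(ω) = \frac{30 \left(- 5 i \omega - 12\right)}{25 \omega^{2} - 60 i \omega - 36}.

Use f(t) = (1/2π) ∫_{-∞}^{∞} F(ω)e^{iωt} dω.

f(t) = 6 \left(\frac{6 t}{5} + 1\right) e^{- \frac{6 t}{5}} u\left(t\right)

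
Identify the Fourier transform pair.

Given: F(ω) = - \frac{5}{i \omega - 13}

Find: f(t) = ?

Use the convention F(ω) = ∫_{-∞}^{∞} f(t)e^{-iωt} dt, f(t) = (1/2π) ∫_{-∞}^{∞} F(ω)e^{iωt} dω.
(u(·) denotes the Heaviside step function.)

f(t) = 5 e^{13 t} u\left(- t\right)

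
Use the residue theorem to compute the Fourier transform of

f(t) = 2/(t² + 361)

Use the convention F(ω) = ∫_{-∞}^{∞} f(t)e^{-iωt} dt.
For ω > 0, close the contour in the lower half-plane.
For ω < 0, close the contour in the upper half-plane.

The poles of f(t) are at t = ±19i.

Let g(z) = f(z)e^{-iωz}; for large |z| the factor e^{-iωz} decays in the lower half-plane when ω > 0 and in the upper half-plane when ω < 0.

Case ω > 0 (lower half-plane, clockwise contour ⇒ F(ω) = -2πi·ΣRes):
  Res_{z = - 19 i} g(z) = \frac{i e^{- 19 \omega}}{19}
  F(ω) = -2πi·ΣRes = \frac{2 \pi e^{- 19 \omega}}{19}

Case ω < 0 (upper half-plane, counterclockwise contour ⇒ F(ω) = +2πi·ΣRes):
  Res_{z = 19 i} g(z) = - \frac{i e^{19 \omega}}{19}
  F(ω) = 2πi·ΣRes = \frac{2 \pi e^{19 \omega}}{19}

Both cases combine into a single formula in |ω|:

F(ω) = \frac{2 \pi e^{- 19 \left|{\omega}\right|}}{19}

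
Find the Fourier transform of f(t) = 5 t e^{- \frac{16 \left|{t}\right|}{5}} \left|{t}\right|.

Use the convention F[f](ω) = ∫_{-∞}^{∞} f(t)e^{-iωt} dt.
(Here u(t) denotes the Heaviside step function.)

F(ω) = \frac{12500 i \omega \left(25 \omega^{2} - 768\right)}{\left(25 \omega^{2} + 256\right)^{3}}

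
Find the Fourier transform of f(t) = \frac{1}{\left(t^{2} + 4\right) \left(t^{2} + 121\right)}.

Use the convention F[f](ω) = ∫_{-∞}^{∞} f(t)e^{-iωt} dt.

F(ω) = \frac{\pi \left(11 e^{9 \left|{\omega}\right|} - 2\right) e^{- 11 \left|{\omega}\right|}}{2574}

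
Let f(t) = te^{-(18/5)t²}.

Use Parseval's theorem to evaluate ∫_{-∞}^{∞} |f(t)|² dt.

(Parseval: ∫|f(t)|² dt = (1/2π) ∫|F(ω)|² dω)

∫|f(t)|² dt = \frac{5 \sqrt{5} \sqrt{\pi}}{432}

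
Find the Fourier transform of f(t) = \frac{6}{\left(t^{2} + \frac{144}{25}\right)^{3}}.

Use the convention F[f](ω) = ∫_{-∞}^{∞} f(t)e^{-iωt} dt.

F(ω) = \frac{125 \pi \left(48 \omega^{2} + 60 \left|{\omega}\right| + 25\right) e^{- \frac{12 \left|{\omega}\right|}{5}}}{110592}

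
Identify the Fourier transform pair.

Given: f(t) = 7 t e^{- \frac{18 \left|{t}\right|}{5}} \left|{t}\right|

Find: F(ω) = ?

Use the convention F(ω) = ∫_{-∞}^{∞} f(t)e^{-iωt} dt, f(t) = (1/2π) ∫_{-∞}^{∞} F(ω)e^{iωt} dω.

F(ω) = \frac{17500 i \omega \left(25 \omega^{2} - 972\right)}{\left(25 \omega^{2} + 324\right)^{3}}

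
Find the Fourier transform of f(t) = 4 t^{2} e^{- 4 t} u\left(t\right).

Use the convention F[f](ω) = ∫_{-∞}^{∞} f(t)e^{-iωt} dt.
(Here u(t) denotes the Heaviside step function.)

F(ω) = \frac{8}{\left(i \omega + 4\right)^{3}}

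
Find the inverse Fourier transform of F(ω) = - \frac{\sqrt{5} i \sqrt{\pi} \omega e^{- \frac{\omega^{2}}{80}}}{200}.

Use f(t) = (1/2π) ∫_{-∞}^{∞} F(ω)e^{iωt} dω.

f(t) = 2 t e^{- 20 t^{2}}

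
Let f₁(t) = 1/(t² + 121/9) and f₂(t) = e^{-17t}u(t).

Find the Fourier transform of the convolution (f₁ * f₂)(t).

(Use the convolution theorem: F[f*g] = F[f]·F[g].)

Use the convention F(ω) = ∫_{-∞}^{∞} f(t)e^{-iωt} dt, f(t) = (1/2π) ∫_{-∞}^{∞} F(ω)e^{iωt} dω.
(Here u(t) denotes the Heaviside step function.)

F[f₁*f₂](ω) = \frac{3 \pi e^{- \frac{11 \left|{\omega}\right|}{3}}}{11 \left(i \omega + 17\right)}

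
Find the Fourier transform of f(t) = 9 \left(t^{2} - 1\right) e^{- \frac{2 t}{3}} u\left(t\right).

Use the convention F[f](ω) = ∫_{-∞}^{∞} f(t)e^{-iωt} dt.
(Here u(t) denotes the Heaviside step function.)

F(ω) = \frac{27 \left(54 i \omega - \left(3 i \omega + 2\right)^{3} + 36\right)}{\left(3 i \omega + 2\right)^{4}}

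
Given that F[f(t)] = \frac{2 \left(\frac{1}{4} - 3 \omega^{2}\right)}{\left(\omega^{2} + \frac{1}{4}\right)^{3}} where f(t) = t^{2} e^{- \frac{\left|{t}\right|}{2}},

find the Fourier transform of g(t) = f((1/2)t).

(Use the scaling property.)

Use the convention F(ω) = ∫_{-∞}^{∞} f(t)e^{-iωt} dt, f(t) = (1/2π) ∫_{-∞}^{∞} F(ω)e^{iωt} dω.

F[g](ω) = \frac{64 \left(1 - 48 \omega^{2}\right)}{\left(16 \omega^{2} + 1\right)^{3}}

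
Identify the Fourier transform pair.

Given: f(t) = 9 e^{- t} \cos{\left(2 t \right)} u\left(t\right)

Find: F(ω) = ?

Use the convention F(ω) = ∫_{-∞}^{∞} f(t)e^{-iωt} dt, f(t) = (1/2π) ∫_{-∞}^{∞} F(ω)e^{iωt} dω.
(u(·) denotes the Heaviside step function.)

F(ω) = \frac{9 \left(i \omega + 1\right)}{\left(i \omega + 1\right)^{2} + 4}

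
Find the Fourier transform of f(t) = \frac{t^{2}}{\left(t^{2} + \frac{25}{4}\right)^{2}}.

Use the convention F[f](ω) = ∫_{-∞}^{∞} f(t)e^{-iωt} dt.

F(ω) = \frac{\pi \left(2 - 5 \left|{\omega}\right|\right) e^{- \frac{5 \left|{\omega}\right|}{2}}}{10}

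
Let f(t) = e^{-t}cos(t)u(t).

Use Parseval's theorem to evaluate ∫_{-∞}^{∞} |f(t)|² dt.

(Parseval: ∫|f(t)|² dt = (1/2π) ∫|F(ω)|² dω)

∫|f(t)|² dt = \frac{3}{8}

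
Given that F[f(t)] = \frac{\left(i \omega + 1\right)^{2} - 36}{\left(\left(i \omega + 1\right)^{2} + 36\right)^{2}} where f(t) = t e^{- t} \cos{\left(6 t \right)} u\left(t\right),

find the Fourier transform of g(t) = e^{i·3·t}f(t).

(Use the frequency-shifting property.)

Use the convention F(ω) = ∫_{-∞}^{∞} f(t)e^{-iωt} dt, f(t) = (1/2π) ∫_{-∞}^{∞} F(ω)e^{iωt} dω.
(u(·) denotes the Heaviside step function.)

F[g](ω) = \frac{\left(i \left(\omega - 3\right) + 1\right)^{2} - 36}{\left(\left(i \left(\omega - 3\right) + 1\right)^{2} + 36\right)^{2}}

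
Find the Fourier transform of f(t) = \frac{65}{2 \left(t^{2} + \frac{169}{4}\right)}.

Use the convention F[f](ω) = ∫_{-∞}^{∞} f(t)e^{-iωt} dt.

F(ω) = 5 \pi e^{- \frac{13 \left|{\omega}\right|}{2}}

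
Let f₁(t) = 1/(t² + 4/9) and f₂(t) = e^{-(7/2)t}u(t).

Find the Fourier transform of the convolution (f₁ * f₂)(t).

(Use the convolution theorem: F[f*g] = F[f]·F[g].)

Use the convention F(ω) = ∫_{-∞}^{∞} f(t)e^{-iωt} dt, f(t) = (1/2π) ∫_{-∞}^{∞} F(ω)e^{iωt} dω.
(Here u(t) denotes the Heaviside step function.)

F[f₁*f₂](ω) = \frac{3 \pi e^{- \frac{2 \left|{\omega}\right|}{3}}}{2 i \omega + 7}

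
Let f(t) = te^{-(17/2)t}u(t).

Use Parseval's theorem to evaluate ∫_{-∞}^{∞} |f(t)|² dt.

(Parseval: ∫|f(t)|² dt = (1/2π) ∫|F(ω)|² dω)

∫|f(t)|² dt = \frac{2}{4913}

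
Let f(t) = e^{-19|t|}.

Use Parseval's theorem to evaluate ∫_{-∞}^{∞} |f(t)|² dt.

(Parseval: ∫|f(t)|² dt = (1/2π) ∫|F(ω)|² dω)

∫|f(t)|² dt = \frac{1}{19}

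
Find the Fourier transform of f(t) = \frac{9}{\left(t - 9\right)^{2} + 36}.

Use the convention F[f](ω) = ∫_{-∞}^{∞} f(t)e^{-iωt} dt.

F(ω) = \frac{3 \pi e^{- 9 i \omega - 6 \left|{\omega}\right|}}{2}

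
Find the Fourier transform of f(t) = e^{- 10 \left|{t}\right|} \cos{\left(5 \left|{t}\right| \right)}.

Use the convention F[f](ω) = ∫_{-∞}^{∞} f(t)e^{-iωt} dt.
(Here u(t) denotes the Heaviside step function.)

F(ω) = \frac{20 \left(\omega^{2} + 125\right)}{\omega^{4} + 150 \omega^{2} + 15625}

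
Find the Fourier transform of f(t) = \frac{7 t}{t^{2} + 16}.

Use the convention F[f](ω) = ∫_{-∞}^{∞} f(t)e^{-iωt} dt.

F(ω) = - 7 i \pi e^{- 4 \left|{\omega}\right|} \operatorname{sign}{\left(\omega \right)}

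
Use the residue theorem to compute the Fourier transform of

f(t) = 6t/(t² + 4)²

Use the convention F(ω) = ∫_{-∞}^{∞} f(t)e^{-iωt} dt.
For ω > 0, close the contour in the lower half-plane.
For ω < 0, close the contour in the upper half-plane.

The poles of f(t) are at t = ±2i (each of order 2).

Let g(z) = f(z)e^{-iωz}; for large |z| the factor e^{-iωz} decays in the lower half-plane when ω > 0 and in the upper half-plane when ω < 0.

Case ω > 0 (lower half-plane, clockwise contour ⇒ F(ω) = -2πi·ΣRes):
  Res_{z = - 2 i} g(z) = \frac{3 \omega e^{- 2 \omega}}{4} (pole of order 2)
  F(ω) = -2πi·ΣRes = - \frac{3 i \pi \omega e^{- 2 \omega}}{2}

Case ω < 0 (upper half-plane, counterclockwise contour ⇒ F(ω) = +2πi·ΣRes):
  Res_{z = 2 i} g(z) = - \frac{3 \omega e^{2 \omega}}{4} (pole of order 2)
  F(ω) = 2πi·ΣRes = - \frac{3 i \pi \omega e^{2 \omega}}{2}

Both cases combine into a single formula in |ω|:

F(ω) = - \frac{3 i \pi \omega e^{- 2 \left|{\omega}\right|}}{2}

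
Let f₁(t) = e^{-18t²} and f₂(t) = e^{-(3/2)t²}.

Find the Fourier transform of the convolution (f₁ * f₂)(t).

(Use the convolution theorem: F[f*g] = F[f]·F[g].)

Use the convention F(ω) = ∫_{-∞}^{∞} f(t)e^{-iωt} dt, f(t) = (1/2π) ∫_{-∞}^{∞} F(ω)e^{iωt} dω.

F[f₁*f₂](ω) = \frac{\sqrt{3} \pi e^{- \frac{13 \omega^{2}}{72}}}{9}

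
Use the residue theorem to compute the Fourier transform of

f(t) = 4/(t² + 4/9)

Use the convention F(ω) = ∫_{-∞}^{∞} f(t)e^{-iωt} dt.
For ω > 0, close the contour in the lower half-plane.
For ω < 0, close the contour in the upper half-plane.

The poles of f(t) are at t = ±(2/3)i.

Let g(z) = f(z)e^{-iωz}; for large |z| the factor e^{-iωz} decays in the lower half-plane when ω > 0 and in the upper half-plane when ω < 0.

Case ω > 0 (lower half-plane, clockwise contour ⇒ F(ω) = -2πi·ΣRes):
  Res_{z = - \frac{2 i}{3}} g(z) = 3 i e^{- \frac{2 \omega}{3}}
  F(ω) = -2πi·ΣRes = 6 \pi e^{- \frac{2 \omega}{3}}

Case ω < 0 (upper half-plane, counterclockwise contour ⇒ F(ω) = +2πi·ΣRes):
  Res_{z = \frac{2 i}{3}} g(z) = - 3 i e^{\frac{2 \omega}{3}}
  F(ω) = 2πi·ΣRes = 6 \pi e^{\frac{2 \omega}{3}}

Both cases combine into a single formula in |ω|:

F(ω) = 6 \pi e^{- \frac{2 \left|{\omega}\right|}{3}}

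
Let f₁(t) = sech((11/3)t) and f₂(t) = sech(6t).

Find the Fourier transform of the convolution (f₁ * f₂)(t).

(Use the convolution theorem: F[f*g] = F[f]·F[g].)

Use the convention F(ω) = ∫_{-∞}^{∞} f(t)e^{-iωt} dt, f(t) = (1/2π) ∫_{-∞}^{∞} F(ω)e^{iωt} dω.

F[f₁*f₂](ω) = \frac{\pi^{2}}{22 \cosh{\left(\frac{\pi \omega}{12} \right)} \cosh{\left(\frac{3 \pi \omega}{22} \right)}}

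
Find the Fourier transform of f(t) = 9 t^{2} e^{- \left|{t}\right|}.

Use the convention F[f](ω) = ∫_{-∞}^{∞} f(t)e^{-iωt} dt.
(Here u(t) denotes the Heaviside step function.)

F(ω) = \frac{36 \left(1 - 3 \omega^{2}\right)}{\left(\omega^{2} + 1\right)^{3}}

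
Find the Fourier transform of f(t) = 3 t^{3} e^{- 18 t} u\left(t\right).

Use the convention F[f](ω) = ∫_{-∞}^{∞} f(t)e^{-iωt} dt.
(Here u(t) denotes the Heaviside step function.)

F(ω) = \frac{18}{\left(i \omega + 18\right)^{4}}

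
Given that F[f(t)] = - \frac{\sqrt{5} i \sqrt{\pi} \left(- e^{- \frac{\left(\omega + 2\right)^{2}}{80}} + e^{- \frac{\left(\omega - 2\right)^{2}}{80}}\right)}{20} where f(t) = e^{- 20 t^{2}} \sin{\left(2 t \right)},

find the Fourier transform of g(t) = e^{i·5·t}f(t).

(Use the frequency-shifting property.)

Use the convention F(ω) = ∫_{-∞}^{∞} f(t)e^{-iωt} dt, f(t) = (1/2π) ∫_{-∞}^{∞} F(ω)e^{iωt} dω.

F[g](ω) = \frac{\sqrt{5} i \sqrt{\pi} \left(- e^{\frac{\omega}{10}} + e^{\frac{1}{2}}\right) e^{- \frac{\omega^{2}}{80} + \frac{3 \omega}{40} - \frac{49}{80}}}{20}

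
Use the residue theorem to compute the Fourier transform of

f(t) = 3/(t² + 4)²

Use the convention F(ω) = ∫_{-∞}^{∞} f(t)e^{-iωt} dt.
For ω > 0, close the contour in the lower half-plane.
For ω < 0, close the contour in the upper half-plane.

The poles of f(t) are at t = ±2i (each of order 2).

Let g(z) = f(z)e^{-iωz}; for large |z| the factor e^{-iωz} decays in the lower half-plane when ω > 0 and in the upper half-plane when ω < 0.

Case ω > 0 (lower half-plane, clockwise contour ⇒ F(ω) = -2πi·ΣRes):
  Res_{z = - 2 i} g(z) = \frac{3 i \left(2 \omega + 1\right) e^{- 2 \omega}}{32} (pole of order 2)
  F(ω) = -2πi·ΣRes = \frac{3 \pi \left(2 \omega + 1\right) e^{- 2 \omega}}{16}

Case ω < 0 (upper half-plane, counterclockwise contour ⇒ F(ω) = +2πi·ΣRes):
  Res_{z = 2 i} g(z) = \frac{3 i \left(2 \omega - 1\right) e^{2 \omega}}{32} (pole of order 2)
  F(ω) = 2πi·ΣRes = \frac{3 \pi \left(1 - 2 \omega\right) e^{2 \omega}}{16}

Both cases combine into a single formula in |ω|:

F(ω) = \frac{3 \pi \left(2 \left|{\omega}\right| + 1\right) e^{- 2 \left|{\omega}\right|}}{16}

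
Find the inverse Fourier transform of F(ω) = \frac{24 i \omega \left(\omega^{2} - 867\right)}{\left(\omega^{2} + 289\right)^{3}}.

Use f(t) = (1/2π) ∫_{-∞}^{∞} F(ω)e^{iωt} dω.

f(t) = 6 t e^{- 17 \left|{t}\right|} \left|{t}\right|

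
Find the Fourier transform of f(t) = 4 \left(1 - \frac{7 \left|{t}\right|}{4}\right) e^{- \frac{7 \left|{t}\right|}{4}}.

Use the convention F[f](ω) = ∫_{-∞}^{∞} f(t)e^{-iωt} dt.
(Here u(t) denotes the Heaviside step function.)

F(ω) = \frac{7168 \omega^{2}}{\left(16 \omega^{2} + 49\right)^{2}}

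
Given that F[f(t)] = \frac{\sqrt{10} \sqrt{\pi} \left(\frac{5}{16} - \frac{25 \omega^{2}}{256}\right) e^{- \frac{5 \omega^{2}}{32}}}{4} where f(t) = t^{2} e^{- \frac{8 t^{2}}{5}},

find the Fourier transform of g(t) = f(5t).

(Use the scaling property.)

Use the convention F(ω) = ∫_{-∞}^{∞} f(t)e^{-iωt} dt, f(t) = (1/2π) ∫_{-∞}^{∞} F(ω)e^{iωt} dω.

F[g](ω) = \frac{\sqrt{10} \sqrt{\pi} \left(80 - \omega^{2}\right) e^{- \frac{\omega^{2}}{160}}}{5120}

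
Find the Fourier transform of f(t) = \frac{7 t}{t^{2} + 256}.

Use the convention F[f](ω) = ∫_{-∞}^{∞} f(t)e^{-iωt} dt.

F(ω) = - 7 i \pi e^{- 16 \left|{\omega}\right|} \operatorname{sign}{\left(\omega \right)}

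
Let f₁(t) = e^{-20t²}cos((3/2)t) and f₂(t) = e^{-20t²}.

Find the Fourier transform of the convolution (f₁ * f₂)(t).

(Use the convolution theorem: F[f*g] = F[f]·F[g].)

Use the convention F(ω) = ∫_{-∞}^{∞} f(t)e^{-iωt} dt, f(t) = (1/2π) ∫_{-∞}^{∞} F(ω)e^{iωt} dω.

F[f₁*f₂](ω) = \frac{\pi \left(e^{\frac{3 \omega}{40}} + 1\right) e^{- \frac{\omega^{2}}{40} - \frac{3 \omega}{80} - \frac{9}{320}}}{40}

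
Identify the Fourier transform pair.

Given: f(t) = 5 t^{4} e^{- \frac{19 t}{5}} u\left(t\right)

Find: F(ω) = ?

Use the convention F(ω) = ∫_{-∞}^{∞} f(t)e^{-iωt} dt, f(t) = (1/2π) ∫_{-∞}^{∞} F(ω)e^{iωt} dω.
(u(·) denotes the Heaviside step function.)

F(ω) = \frac{375000}{\left(5 i \omega + 19\right)^{5}}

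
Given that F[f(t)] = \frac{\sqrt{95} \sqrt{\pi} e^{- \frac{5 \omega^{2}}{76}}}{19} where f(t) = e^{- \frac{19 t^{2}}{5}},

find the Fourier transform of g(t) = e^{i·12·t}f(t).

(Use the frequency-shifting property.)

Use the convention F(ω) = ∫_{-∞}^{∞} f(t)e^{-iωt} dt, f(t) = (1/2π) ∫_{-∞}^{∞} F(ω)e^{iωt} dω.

F[g](ω) = \frac{\sqrt{95} \sqrt{\pi} e^{- \frac{5 \left(\omega - 12\right)^{2}}{76}}}{19}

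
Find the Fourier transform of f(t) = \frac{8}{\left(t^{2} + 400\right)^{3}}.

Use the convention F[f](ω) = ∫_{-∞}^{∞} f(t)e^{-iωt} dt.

F(ω) = \frac{\pi \left(400 \omega^{2} + 60 \left|{\omega}\right| + 3\right) e^{- 20 \left|{\omega}\right|}}{3200000}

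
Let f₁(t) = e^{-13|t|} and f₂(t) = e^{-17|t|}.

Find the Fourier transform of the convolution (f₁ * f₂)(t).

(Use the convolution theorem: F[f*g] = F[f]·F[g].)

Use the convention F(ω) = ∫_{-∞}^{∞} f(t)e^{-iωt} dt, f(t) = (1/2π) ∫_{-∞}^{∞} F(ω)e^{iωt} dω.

F[f₁*f₂](ω) = \frac{884}{\left(\omega^{2} + 169\right) \left(\omega^{2} + 289\right)}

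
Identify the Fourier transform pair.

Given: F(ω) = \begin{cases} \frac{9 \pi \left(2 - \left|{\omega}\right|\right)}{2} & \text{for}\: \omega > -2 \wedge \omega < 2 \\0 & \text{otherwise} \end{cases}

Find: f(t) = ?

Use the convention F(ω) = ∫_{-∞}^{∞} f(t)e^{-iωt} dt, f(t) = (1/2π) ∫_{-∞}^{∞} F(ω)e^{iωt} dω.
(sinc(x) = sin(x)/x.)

f(t) = 9 \operatorname{sinc}^{2}{\left(t \right)}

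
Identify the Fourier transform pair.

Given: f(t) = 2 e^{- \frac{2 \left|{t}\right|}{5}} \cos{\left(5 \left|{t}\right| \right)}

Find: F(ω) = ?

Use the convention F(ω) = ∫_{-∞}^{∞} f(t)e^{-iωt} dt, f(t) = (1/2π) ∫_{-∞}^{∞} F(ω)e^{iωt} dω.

F(ω) = \frac{40 \left(25 \omega^{2} + 629\right)}{625 \omega^{4} - 31050 \omega^{2} + 395641}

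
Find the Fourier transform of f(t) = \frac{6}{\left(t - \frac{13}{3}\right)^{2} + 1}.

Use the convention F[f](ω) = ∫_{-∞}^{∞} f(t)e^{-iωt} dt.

F(ω) = 6 \pi e^{- \frac{13 i \omega}{3} - \left|{\omega}\right|}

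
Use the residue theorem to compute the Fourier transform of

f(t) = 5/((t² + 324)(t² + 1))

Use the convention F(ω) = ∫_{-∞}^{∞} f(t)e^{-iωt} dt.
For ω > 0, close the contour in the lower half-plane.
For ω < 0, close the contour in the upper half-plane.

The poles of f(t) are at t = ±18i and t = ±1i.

Let g(z) = f(z)e^{-iωz}; for large |z| the factor e^{-iωz} decays in the lower half-plane when ω > 0 and in the upper half-plane when ω < 0.

Case ω > 0 (lower half-plane, clockwise contour ⇒ F(ω) = -2πi·ΣRes):
  Res_{z = - 18 i} g(z) = - \frac{5 i e^{- 18 \omega}}{11628}
  Res_{z = - i} g(z) = \frac{5 i e^{- \omega}}{646}
  F(ω) = -2πi·ΣRes = \frac{5 \pi \left(18 e^{17 \omega} - 1\right) e^{- 18 \omega}}{5814}

Case ω < 0 (upper half-plane, counterclockwise contour ⇒ F(ω) = +2πi·ΣRes):
  Res_{z = 18 i} g(z) = \frac{5 i e^{18 \omega}}{11628}
  Res_{z = i} g(z) = - \frac{5 i e^{\omega}}{646}
  F(ω) = 2πi·ΣRes = \frac{5 \pi \left(18 - e^{17 \omega}\right) e^{\omega}}{5814}

Both cases combine into a single formula in |ω|:

F(ω) = \frac{5 \pi \left(18 e^{17 \left|{\omega}\right|} - 1\right) e^{- 18 \left|{\omega}\right|}}{5814}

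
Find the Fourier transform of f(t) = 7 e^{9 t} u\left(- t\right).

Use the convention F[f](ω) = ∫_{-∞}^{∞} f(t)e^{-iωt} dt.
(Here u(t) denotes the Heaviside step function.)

F(ω) = - \frac{7}{i \omega - 9}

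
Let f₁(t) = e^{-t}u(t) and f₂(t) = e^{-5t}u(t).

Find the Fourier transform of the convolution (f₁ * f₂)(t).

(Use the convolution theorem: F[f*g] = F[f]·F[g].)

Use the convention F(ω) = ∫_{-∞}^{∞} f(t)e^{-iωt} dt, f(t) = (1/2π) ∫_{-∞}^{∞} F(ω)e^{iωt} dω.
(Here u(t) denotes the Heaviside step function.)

F[f₁*f₂](ω) = \frac{1}{\left(i \omega + 1\right) \left(i \omega + 5\right)}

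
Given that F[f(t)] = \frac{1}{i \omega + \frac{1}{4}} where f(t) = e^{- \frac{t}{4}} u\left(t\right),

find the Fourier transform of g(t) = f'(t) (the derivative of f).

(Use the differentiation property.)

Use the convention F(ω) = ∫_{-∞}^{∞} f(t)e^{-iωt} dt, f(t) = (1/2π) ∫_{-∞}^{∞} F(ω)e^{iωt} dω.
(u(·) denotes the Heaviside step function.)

F[g](ω) = \frac{4 \omega}{4 \omega - i}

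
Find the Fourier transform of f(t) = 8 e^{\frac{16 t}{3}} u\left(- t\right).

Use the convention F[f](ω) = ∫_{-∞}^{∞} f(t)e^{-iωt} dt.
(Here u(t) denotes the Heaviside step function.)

F(ω) = - \frac{24}{3 i \omega - 16}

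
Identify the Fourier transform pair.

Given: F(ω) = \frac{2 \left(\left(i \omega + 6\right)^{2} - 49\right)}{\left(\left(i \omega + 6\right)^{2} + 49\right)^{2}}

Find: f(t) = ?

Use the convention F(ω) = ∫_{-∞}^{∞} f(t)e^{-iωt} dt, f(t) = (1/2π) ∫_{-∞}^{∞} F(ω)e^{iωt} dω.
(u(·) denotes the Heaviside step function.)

f(t) = 2 t e^{- 6 t} \cos{\left(7 t \right)} u\left(t\right)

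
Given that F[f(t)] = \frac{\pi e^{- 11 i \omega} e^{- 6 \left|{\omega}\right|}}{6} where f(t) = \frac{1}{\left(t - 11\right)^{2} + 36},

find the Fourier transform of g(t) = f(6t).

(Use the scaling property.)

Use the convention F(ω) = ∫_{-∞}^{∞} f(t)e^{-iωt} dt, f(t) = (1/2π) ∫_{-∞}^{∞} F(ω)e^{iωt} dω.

F[g](ω) = \frac{\pi e^{- \frac{11 i \omega}{6} - \left|{\omega}\right|}}{36}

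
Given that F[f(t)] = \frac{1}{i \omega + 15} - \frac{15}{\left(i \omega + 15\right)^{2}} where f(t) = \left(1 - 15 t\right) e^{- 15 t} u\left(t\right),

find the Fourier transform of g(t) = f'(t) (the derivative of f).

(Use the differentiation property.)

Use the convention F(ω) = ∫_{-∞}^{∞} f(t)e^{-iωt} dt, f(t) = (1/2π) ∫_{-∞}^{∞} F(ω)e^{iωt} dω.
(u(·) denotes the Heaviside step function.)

F[g](ω) = \frac{\omega^{2}}{\omega^{2} - 30 i \omega - 225}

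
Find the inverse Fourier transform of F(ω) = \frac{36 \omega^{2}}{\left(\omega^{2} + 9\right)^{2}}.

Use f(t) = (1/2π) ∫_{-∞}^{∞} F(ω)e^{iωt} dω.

f(t) = 3 \left(1 - 3 \left|{t}\right|\right) e^{- 3 \left|{t}\right|}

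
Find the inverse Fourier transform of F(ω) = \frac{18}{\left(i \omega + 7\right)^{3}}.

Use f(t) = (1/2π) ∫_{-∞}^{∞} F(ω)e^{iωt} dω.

f(t) = 9 t^{2} e^{- 7 t} u\left(t\right)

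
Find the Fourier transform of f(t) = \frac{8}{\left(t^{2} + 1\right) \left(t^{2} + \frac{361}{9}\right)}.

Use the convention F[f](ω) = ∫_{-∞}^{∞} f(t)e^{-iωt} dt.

F(ω) = \frac{9 \pi e^{- \left|{\omega}\right|}}{44} - \frac{27 \pi e^{- \frac{19 \left|{\omega}\right|}{3}}}{836}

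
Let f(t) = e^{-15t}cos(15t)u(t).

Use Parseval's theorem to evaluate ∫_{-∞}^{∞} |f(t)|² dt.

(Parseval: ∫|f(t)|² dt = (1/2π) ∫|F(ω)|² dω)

∫|f(t)|² dt = \frac{1}{40}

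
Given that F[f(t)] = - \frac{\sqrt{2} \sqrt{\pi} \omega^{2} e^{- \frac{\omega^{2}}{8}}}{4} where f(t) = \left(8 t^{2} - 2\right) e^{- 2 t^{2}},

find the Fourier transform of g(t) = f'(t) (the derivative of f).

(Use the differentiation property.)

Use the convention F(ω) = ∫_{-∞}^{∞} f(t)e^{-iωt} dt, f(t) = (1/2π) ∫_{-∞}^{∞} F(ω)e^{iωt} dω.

F[g](ω) = - \frac{\sqrt{2} i \sqrt{\pi} \omega^{3} e^{- \frac{\omega^{2}}{8}}}{4}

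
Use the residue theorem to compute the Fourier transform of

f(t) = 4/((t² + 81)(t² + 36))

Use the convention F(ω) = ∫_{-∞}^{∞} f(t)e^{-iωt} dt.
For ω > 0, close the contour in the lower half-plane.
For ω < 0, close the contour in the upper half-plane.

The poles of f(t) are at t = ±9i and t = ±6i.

Let g(z) = f(z)e^{-iωz}; for large |z| the factor e^{-iωz} decays in the lower half-plane when ω > 0 and in the upper half-plane when ω < 0.

Case ω > 0 (lower half-plane, clockwise contour ⇒ F(ω) = -2πi·ΣRes):
  Res_{z = - 9 i} g(z) = - \frac{2 i e^{- 9 \omega}}{405}
  Res_{z = - 6 i} g(z) = \frac{i e^{- 6 \omega}}{135}
  F(ω) = -2πi·ΣRes = \frac{2 \pi \left(3 e^{3 \omega} - 2\right) e^{- 9 \omega}}{405}

Case ω < 0 (upper half-plane, counterclockwise contour ⇒ F(ω) = +2πi·ΣRes):
  Res_{z = 9 i} g(z) = \frac{2 i e^{9 \omega}}{405}
  Res_{z = 6 i} g(z) = - \frac{i e^{6 \omega}}{135}
  F(ω) = 2πi·ΣRes = \frac{2 \pi \left(3 - 2 e^{3 \omega}\right) e^{6 \omega}}{405}

Both cases combine into a single formula in |ω|:

F(ω) = \frac{2 \pi \left(3 e^{3 \left|{\omega}\right|} - 2\right) e^{- 9 \left|{\omega}\right|}}{405}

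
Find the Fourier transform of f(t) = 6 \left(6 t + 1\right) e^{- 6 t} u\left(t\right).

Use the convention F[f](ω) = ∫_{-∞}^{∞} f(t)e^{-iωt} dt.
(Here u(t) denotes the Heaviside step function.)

F(ω) = \frac{6 \left(- i \omega - 12\right)}{\omega^{2} - 12 i \omega - 36}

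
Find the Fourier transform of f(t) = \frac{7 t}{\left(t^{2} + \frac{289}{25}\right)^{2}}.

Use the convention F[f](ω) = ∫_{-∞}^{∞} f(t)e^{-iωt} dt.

F(ω) = - \frac{35 i \pi \omega e^{- \frac{17 \left|{\omega}\right|}{5}}}{34}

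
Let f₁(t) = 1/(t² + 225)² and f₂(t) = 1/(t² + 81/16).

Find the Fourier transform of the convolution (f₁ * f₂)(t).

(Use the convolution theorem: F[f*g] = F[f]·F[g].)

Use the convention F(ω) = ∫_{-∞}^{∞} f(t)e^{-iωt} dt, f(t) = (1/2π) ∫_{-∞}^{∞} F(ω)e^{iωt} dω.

F[f₁*f₂](ω) = \frac{2 \pi^{2} \left(15 \left|{\omega}\right| + 1\right) e^{- \frac{69 \left|{\omega}\right|}{4}}}{30375}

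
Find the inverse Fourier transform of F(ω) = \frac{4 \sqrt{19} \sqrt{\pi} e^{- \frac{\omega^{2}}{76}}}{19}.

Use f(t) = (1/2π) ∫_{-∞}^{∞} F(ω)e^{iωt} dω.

f(t) = 4 e^{- 19 t^{2}}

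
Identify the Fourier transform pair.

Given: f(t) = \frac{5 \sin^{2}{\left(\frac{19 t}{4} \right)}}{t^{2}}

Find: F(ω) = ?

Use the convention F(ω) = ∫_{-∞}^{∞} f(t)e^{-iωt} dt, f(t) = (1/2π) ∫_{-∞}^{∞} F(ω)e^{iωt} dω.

F(ω) = \begin{cases} \frac{5 \pi \left(19 - 2 \left|{\omega}\right|\right)}{4} & \text{for}\: \omega > - \frac{19}{2} \wedge \omega < \frac{19}{2} \\0 & \text{otherwise} \end{cases}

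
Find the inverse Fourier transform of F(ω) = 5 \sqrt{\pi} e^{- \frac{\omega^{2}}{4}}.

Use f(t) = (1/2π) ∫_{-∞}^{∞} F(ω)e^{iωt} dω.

f(t) = 5 e^{- t^{2}}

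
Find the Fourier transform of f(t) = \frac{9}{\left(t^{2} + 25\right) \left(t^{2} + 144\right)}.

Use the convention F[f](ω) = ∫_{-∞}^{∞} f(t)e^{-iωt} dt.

F(ω) = \frac{3 \pi \left(12 e^{7 \left|{\omega}\right|} - 5\right) e^{- 12 \left|{\omega}\right|}}{2380}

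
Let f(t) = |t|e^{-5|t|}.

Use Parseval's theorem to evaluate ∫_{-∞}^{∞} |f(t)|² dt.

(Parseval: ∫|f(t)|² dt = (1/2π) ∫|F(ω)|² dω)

∫|f(t)|² dt = \frac{1}{250}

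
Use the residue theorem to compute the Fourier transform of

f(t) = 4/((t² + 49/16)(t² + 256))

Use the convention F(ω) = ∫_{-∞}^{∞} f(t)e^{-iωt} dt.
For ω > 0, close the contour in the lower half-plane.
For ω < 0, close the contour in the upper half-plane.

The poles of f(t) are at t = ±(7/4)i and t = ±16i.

Let g(z) = f(z)e^{-iωz}; for large |z| the factor e^{-iωz} decays in the lower half-plane when ω > 0 and in the upper half-plane when ω < 0.

Case ω > 0 (lower half-plane, clockwise contour ⇒ F(ω) = -2πi·ΣRes):
  Res_{z = - \frac{7 i}{4}} g(z) = \frac{128 i e^{- \frac{7 \omega}{4}}}{28329}
  Res_{z = - 16 i} g(z) = - \frac{2 i e^{- 16 \omega}}{4047}
  F(ω) = -2πi·ΣRes = - \frac{4 \pi e^{- 16 \omega}}{4047} + \frac{256 \pi e^{- \frac{7 \omega}{4}}}{28329}

Case ω < 0 (upper half-plane, counterclockwise contour ⇒ F(ω) = +2πi·ΣRes):
  Res_{z = \frac{7 i}{4}} g(z) = - \frac{128 i e^{\frac{7 \omega}{4}}}{28329}
  Res_{z = 16 i} g(z) = \frac{2 i e^{16 \omega}}{4047}
  F(ω) = 2πi·ΣRes = \frac{4 \pi \left(64 e^{\frac{7 \omega}{4}} - 7 e^{16 \omega}\right)}{28329}

Both cases combine into a single formula in |ω|:

F(ω) = - \frac{4 \pi e^{- 16 \left|{\omega}\right|}}{4047} + \frac{256 \pi e^{- \frac{7 \left|{\omega}\right|}{4}}}{28329}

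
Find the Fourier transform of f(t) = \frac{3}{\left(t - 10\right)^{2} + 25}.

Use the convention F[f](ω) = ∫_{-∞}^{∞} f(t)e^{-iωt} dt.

F(ω) = \frac{3 \pi e^{- 10 i \omega - 5 \left|{\omega}\right|}}{5}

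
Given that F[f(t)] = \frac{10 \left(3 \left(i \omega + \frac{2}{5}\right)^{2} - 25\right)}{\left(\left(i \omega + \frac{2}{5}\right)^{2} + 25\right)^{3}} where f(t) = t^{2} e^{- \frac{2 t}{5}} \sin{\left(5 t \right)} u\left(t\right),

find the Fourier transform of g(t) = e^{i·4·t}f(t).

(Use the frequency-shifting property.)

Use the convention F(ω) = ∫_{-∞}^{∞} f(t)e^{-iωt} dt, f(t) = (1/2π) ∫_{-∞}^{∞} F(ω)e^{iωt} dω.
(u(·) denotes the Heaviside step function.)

F[g](ω) = \frac{6250 \left(3 \left(5 i \left(\omega - 4\right) + 2\right)^{2} - 625\right)}{\left(\left(5 i \left(\omega - 4\right) + 2\right)^{2} + 625\right)^{3}}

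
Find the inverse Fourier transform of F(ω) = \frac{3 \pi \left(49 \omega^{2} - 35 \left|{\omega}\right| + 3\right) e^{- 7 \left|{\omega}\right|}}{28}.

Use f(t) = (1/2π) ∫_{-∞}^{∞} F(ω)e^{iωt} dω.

f(t) = \frac{6 t^{4}}{\left(t^{2} + 49\right)^{3}}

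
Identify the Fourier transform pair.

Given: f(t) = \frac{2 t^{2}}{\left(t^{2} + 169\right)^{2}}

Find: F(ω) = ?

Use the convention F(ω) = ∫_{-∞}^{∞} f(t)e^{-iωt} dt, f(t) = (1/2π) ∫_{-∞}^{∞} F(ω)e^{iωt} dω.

F(ω) = \frac{\pi \left(1 - 13 \left|{\omega}\right|\right) e^{- 13 \left|{\omega}\right|}}{13}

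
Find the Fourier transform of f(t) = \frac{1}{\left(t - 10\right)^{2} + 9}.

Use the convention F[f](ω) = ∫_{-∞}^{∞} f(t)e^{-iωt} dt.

F(ω) = \frac{\pi e^{- 10 i \omega - 3 \left|{\omega}\right|}}{3}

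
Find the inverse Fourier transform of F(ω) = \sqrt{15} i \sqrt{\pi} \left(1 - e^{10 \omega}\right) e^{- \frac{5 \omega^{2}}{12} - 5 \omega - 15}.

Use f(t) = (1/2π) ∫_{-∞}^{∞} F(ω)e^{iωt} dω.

f(t) = 6 e^{- \frac{3 t^{2}}{5}} \sin{\left(6 t \right)}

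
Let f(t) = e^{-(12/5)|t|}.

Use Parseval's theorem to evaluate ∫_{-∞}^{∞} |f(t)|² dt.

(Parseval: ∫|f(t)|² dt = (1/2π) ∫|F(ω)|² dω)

∫|f(t)|² dt = \frac{5}{12}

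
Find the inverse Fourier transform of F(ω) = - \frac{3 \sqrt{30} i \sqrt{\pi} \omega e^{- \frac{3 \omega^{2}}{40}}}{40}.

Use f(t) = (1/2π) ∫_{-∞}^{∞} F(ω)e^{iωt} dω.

f(t) = 5 t e^{- \frac{10 t^{2}}{3}}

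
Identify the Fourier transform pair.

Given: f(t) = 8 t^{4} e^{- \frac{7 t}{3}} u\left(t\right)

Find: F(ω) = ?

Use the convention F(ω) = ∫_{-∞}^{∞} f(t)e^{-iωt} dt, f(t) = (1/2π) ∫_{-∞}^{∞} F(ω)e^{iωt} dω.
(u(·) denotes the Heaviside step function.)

F(ω) = \frac{46656}{\left(3 i \omega + 7\right)^{5}}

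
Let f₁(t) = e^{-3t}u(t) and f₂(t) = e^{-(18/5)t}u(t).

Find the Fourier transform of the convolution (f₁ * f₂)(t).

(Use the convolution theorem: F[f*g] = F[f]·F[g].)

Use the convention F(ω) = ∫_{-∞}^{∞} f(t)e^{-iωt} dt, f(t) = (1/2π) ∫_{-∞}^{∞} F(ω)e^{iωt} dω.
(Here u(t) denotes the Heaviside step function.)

F[f₁*f₂](ω) = \frac{5}{\left(i \omega + 3\right) \left(5 i \omega + 18\right)}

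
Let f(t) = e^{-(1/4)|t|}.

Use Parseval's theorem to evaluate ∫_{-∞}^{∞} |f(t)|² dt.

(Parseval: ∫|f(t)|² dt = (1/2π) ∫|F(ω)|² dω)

∫|f(t)|² dt = 4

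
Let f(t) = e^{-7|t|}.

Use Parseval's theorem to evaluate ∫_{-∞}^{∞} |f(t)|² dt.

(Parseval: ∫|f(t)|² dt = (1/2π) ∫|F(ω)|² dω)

∫|f(t)|² dt = \frac{1}{7}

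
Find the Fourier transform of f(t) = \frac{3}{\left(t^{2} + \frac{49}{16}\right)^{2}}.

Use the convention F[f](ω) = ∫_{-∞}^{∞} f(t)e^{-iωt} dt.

F(ω) = \frac{24 \pi \left(7 \left|{\omega}\right| + 4\right) e^{- \frac{7 \left|{\omega}\right|}{4}}}{343}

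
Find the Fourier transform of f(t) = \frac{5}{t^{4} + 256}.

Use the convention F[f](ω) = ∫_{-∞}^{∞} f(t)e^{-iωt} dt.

F(ω) = \frac{5 \pi e^{- 2 \sqrt{2} \left|{\omega}\right|} \sin{\left(2 \sqrt{2} \left|{\omega}\right| + \frac{\pi}{4} \right)}}{64}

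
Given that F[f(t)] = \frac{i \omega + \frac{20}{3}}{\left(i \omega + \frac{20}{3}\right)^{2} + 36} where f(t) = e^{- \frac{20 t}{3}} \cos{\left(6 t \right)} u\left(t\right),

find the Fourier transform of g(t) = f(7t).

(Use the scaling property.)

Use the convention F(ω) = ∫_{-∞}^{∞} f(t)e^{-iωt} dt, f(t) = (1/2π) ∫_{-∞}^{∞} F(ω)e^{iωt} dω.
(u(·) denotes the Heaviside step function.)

F[g](ω) = \frac{3 \left(3 i \omega + 140\right)}{\left(3 i \omega + 140\right)^{2} + 15876}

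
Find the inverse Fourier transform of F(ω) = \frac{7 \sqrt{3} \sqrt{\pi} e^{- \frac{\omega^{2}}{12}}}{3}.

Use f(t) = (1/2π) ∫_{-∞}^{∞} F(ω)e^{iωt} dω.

f(t) = 7 e^{- 3 t^{2}}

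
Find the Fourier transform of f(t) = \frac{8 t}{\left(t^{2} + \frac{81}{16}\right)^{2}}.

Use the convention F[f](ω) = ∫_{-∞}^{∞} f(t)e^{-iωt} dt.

F(ω) = - \frac{16 i \pi \omega e^{- \frac{9 \left|{\omega}\right|}{4}}}{9}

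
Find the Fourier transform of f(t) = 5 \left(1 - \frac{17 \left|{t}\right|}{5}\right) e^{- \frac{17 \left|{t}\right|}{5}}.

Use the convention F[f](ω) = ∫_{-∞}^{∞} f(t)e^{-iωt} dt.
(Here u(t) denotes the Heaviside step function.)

F(ω) = \frac{42500 \omega^{2}}{\left(25 \omega^{2} + 289\right)^{2}}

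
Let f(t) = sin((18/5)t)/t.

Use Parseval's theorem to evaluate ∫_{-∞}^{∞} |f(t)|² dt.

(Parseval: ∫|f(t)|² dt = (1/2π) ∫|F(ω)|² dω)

∫|f(t)|² dt = \frac{18 \pi}{5}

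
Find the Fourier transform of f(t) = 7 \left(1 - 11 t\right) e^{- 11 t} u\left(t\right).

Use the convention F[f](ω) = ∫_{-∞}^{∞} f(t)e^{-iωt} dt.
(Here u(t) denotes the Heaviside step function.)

F(ω) = \frac{7 i \omega}{- \omega^{2} + 22 i \omega + 121}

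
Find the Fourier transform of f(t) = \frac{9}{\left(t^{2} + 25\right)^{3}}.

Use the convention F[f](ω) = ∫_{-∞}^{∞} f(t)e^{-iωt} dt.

F(ω) = \frac{9 \pi \left(25 \omega^{2} + 15 \left|{\omega}\right| + 3\right) e^{- 5 \left|{\omega}\right|}}{25000}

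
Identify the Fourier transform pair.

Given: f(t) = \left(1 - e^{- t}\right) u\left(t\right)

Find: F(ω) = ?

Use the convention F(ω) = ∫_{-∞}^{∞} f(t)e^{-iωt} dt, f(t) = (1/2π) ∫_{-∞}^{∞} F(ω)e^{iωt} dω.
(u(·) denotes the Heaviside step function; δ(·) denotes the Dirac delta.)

F(ω) = \pi \delta\left(\omega\right) - \frac{i}{\omega \left(i \omega + 1\right)}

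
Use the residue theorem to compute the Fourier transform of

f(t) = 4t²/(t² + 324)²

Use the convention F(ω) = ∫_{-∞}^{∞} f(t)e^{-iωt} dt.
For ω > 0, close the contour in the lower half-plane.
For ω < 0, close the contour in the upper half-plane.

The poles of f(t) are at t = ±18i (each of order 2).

Let g(z) = f(z)e^{-iωz}; for large |z| the factor e^{-iωz} decays in the lower half-plane when ω > 0 and in the upper half-plane when ω < 0.

Case ω > 0 (lower half-plane, clockwise contour ⇒ F(ω) = -2πi·ΣRes):
  Res_{z = - 18 i} g(z) = i \left(\frac{1}{18} - \omega\right) e^{- 18 \omega} (pole of order 2)
  F(ω) = -2πi·ΣRes = \frac{\pi \left(1 - 18 \omega\right) e^{- 18 \omega}}{9}

Case ω < 0 (upper half-plane, counterclockwise contour ⇒ F(ω) = +2πi·ΣRes):
  Res_{z = 18 i} g(z) = i \left(- \omega - \frac{1}{18}\right) e^{18 \omega} (pole of order 2)
  F(ω) = 2πi·ΣRes = \frac{\pi \left(18 \omega + 1\right) e^{18 \omega}}{9}

Both cases combine into a single formula in |ω|:

F(ω) = \frac{\pi \left(1 - 18 \left|{\omega}\right|\right) e^{- 18 \left|{\omega}\right|}}{9}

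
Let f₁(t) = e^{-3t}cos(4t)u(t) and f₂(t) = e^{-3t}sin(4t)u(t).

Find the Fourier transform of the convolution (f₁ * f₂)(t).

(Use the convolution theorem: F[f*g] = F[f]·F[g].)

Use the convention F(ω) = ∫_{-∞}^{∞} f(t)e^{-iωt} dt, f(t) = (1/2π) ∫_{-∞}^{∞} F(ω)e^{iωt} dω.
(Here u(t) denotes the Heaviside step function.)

F[f₁*f₂](ω) = \frac{4 \left(i \omega + 3\right)}{\left(\left(i \omega + 3\right)^{2} + 16\right)^{2}}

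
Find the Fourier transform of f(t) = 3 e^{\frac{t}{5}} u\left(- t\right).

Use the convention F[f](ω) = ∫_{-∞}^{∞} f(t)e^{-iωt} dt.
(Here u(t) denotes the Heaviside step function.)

F(ω) = \frac{15 i}{5 \omega + i}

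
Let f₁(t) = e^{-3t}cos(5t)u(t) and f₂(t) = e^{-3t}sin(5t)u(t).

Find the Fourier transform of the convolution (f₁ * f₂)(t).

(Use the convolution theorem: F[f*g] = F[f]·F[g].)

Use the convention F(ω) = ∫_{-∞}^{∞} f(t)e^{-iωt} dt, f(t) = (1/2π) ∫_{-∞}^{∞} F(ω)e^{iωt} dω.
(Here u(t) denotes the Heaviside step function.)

F[f₁*f₂](ω) = \frac{5 \left(i \omega + 3\right)}{\left(\left(i \omega + 3\right)^{2} + 25\right)^{2}}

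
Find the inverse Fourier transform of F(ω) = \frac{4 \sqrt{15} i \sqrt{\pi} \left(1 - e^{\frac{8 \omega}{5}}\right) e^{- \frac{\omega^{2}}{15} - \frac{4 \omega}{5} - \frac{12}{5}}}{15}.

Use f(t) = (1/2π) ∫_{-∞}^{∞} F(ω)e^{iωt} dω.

f(t) = 4 e^{- \frac{15 t^{2}}{4}} \sin{\left(6 t \right)}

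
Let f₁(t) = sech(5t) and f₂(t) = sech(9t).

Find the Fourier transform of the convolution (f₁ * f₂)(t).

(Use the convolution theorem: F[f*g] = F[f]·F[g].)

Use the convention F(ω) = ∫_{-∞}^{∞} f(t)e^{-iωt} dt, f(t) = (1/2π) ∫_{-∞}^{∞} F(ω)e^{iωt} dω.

F[f₁*f₂](ω) = \frac{\pi^{2}}{45 \cosh{\left(\frac{\pi \omega}{18} \right)} \cosh{\left(\frac{\pi \omega}{10} \right)}}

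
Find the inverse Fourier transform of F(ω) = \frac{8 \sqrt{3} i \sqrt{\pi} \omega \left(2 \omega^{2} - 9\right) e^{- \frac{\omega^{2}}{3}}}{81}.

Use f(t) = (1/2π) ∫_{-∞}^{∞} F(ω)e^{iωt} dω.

f(t) = t^{3} e^{- \frac{3 t^{2}}{4}}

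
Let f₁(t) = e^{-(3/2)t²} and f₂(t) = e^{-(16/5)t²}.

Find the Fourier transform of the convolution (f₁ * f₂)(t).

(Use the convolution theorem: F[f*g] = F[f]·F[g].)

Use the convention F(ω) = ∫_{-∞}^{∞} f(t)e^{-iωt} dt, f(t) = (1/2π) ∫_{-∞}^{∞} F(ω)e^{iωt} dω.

F[f₁*f₂](ω) = \frac{\sqrt{30} \pi e^{- \frac{47 \omega^{2}}{192}}}{12}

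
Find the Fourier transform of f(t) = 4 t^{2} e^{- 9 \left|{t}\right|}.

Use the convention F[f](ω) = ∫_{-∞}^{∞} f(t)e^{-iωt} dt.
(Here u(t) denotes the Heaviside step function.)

F(ω) = \frac{432 \left(27 - \omega^{2}\right)}{\left(\omega^{2} + 81\right)^{3}}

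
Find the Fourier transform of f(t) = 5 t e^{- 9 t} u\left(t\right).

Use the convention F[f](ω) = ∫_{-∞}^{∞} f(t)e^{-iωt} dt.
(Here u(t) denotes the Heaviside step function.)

F(ω) = \frac{5}{\left(i \omega + 9\right)^{2}}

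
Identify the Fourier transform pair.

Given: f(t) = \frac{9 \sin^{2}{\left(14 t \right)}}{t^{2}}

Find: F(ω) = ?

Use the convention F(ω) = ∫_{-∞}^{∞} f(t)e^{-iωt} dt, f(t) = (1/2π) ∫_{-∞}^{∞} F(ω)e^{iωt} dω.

F(ω) = \begin{cases} \frac{9 \pi \left(28 - \left|{\omega}\right|\right)}{2} & \text{for}\: \omega > -28 \wedge \omega < 28 \\0 & \text{otherwise} \end{cases}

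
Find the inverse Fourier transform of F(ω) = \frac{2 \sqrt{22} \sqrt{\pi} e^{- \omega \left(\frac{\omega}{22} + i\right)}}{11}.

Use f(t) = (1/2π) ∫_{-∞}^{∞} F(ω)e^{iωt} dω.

f(t) = 2 e^{- \frac{11 \left(t - 1\right)^{2}}{2}}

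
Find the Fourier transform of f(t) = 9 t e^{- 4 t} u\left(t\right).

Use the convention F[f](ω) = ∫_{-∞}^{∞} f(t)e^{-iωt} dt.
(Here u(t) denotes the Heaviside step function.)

F(ω) = \frac{9}{\left(i \omega + 4\right)^{2}}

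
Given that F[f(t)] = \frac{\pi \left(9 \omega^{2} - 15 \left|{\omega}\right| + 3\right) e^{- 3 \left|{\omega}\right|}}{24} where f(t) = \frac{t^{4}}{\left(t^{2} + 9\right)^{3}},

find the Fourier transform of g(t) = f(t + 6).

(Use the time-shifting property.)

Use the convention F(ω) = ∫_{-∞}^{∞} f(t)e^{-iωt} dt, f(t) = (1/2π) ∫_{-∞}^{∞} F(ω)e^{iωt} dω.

F[g](ω) = \frac{\pi \left(3 \omega^{2} - 5 \left|{\omega}\right| + 1\right) e^{6 i \omega - 3 \left|{\omega}\right|}}{8}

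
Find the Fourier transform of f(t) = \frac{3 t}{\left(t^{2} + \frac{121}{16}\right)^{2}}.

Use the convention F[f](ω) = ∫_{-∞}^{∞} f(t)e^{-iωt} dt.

F(ω) = - \frac{6 i \pi \omega e^{- \frac{11 \left|{\omega}\right|}{4}}}{11}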